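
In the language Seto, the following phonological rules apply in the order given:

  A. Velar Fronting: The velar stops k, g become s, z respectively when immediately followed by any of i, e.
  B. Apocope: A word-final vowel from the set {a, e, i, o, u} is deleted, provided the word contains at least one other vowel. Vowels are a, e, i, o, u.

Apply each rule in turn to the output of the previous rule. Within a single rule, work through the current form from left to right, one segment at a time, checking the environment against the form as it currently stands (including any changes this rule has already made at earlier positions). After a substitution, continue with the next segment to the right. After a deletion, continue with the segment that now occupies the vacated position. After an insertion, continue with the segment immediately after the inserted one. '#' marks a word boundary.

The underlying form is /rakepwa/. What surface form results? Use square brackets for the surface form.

[rasepw]

A Velar Fronting: [rakepwa] → [rasepwa]
B Apocope: [rasepwa] → [rasepw]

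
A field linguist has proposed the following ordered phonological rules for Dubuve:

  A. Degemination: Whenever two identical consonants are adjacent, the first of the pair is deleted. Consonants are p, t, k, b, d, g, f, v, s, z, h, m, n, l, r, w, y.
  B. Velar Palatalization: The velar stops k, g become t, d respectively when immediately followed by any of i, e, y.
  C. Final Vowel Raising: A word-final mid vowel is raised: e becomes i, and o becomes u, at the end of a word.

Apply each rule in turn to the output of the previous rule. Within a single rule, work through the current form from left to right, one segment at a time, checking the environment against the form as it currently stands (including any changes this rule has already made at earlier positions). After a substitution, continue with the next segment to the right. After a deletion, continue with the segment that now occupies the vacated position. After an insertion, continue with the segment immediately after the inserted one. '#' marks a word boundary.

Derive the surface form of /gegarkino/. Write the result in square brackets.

A Degemination: no change — [gegarkino]
B Velar Palatalization: [gegarkino] → [degartino]
C Final Vowel Raising: [degartino] → [degartinu]

[degartinu]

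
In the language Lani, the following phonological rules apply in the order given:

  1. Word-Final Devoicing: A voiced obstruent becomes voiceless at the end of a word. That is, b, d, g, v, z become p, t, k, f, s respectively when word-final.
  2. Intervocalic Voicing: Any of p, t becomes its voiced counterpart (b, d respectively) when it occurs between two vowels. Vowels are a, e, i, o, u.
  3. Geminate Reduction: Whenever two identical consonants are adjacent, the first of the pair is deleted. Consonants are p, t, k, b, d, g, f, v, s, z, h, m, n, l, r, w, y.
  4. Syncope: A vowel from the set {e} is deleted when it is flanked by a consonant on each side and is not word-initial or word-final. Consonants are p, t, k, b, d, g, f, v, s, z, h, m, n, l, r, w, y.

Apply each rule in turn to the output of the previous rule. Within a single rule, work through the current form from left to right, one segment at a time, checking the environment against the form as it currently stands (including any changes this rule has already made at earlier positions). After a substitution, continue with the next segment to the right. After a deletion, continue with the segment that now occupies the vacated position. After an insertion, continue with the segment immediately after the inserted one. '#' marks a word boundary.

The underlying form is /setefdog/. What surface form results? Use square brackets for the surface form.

[sdfdok]

1 Word-Final Devoicing: [setefdog] → [setefdok]
2 Intervocalic Voicing: [setefdok] → [sedefdok]
3 Geminate Reduction: no change — [sedefdok]
4 Syncope: [sedefdok] → [sdfdok]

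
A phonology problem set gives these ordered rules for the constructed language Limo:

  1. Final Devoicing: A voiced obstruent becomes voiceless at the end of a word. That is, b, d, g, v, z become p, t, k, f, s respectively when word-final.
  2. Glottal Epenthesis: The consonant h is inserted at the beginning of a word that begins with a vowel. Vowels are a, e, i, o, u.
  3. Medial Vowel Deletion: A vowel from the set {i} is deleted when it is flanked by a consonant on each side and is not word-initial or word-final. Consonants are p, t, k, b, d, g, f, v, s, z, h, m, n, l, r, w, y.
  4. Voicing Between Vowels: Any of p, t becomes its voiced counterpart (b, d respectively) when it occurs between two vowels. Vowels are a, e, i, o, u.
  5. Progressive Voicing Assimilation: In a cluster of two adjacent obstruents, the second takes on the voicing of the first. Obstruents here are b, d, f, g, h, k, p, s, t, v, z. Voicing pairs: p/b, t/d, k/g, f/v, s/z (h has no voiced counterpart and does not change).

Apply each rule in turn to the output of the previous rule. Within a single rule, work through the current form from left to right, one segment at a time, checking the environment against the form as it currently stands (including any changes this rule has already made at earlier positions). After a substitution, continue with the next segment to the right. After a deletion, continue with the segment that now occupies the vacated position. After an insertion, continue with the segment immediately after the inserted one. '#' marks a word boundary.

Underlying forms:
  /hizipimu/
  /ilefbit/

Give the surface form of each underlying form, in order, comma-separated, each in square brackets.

[hspmu], [hlefpt]

/hizipimu/:
  1 Final Devoicing: no change — [hizipimu]
  2 Glottal Epenthesis: no change — [hizipimu]
  3 Medial Vowel Deletion: [hizipimu] → [hzpmu]
  4 Voicing Between Vowels: no change — [hzpmu]
  5 Progressive Voicing Assimilation: [hzpmu] → [hspmu]
/ilefbit/:
  1 Final Devoicing: no change — [ilefbit]
  2 Glottal Epenthesis: [ilefbit] → [hilefbit]
  3 Medial Vowel Deletion: [hilefbit] → [hlefbt]
  4 Voicing Between Vowels: no change — [hlefbt]
  5 Progressive Voicing Assimilation: [hlefbt] → [hlefpt]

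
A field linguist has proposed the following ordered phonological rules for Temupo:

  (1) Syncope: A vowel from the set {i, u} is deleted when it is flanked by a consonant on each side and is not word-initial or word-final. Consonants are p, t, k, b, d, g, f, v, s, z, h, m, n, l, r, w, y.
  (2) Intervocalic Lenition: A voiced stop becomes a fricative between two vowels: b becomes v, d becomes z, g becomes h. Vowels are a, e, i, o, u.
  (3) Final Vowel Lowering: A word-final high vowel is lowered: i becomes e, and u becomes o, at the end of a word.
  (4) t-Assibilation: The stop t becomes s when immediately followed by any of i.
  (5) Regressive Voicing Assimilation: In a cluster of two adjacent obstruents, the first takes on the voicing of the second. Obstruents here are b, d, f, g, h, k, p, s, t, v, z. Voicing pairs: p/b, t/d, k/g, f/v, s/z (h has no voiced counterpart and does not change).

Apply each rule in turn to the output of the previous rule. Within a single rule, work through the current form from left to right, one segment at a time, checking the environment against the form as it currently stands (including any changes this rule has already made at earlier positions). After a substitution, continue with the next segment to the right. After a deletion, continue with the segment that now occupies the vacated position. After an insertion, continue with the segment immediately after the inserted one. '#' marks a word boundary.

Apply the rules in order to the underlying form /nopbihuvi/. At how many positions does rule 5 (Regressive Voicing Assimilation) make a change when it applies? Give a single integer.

2

(1) Syncope: [nopbihuvi] → [nopbhvi]
(2) Intervocalic Lenition: no change — [nopbhvi]
(3) Final Vowel Lowering: [nopbhvi] → [nopbhve]
(4) t-Assibilation: no change — [nopbhve]
(5) Regressive Voicing Assimilation: [nopbhve] → [nobphve]
Rule 5 changed 2 position(s).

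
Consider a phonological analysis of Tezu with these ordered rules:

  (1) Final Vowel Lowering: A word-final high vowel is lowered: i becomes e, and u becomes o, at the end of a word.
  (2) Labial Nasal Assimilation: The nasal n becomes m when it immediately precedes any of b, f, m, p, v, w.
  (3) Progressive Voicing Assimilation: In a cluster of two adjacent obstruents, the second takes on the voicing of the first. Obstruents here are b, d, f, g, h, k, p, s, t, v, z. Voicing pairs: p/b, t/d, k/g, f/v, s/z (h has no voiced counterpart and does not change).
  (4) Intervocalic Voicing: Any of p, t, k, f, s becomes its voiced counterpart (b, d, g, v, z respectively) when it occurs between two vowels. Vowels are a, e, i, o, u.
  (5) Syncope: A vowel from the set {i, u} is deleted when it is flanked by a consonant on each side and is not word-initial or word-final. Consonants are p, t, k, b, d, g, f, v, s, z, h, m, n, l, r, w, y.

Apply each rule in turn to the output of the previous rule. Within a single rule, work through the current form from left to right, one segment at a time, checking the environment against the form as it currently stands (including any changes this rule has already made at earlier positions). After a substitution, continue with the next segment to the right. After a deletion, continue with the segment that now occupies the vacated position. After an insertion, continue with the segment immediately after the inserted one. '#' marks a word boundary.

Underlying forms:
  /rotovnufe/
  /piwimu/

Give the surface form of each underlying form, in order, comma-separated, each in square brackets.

[rodovnve], [pwmo]

/rotovnufe/:
  (1) Final Vowel Lowering: no change — [rotovnufe]
  (2) Labial Nasal Assimilation: no change — [rotovnufe]
  (3) Progressive Voicing Assimilation: no change — [rotovnufe]
  (4) Intervocalic Voicing: [rotovnufe] → [rodovnuve]
  (5) Syncope: [rodovnuve] → [rodovnve]
/piwimu/:
  (1) Final Vowel Lowering: [piwimu] → [piwimo]
  (2) Labial Nasal Assimilation: no change — [piwimo]
  (3) Progressive Voicing Assimilation: no change — [piwimo]
  (4) Intervocalic Voicing: no change — [piwimo]
  (5) Syncope: [piwimo] → [pwmo]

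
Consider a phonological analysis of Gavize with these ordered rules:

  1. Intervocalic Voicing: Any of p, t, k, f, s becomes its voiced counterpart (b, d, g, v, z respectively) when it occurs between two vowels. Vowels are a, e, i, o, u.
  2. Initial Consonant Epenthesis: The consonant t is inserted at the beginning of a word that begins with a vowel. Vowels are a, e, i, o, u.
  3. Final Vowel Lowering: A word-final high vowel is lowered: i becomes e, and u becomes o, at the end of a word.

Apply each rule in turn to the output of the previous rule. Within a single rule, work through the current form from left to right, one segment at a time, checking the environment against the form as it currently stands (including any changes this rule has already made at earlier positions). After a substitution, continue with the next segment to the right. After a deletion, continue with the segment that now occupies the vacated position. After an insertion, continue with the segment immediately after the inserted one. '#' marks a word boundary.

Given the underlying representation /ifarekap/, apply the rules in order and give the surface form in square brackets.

[tivaregap]

1 Intervocalic Voicing: [ifarekap] → [ivaregap]
2 Initial Consonant Epenthesis: [ivaregap] → [tivaregap]
3 Final Vowel Lowering: no change — [tivaregap]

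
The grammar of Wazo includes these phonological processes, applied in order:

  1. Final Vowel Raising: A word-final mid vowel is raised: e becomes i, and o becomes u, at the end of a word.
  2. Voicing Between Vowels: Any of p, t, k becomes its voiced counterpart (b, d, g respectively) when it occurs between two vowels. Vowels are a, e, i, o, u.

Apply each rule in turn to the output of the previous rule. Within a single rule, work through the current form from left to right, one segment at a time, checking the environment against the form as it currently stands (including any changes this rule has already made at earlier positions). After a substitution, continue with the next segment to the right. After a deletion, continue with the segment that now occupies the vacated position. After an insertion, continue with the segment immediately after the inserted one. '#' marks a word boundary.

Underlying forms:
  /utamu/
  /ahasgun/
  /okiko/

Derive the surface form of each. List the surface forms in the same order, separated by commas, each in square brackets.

/utamu/:
  1 Final Vowel Raising: no change — [utamu]
  2 Voicing Between Vowels: [utamu] → [udamu]
/ahasgun/:
  1 Final Vowel Raising: no change — [ahasgun]
  2 Voicing Between Vowels: no change — [ahasgun]
/okiko/:
  1 Final Vowel Raising: [okiko] → [okiku]
  2 Voicing Between Vowels: [okiku] → [ogigu]

[udamu], [ahasgun], [ogigu]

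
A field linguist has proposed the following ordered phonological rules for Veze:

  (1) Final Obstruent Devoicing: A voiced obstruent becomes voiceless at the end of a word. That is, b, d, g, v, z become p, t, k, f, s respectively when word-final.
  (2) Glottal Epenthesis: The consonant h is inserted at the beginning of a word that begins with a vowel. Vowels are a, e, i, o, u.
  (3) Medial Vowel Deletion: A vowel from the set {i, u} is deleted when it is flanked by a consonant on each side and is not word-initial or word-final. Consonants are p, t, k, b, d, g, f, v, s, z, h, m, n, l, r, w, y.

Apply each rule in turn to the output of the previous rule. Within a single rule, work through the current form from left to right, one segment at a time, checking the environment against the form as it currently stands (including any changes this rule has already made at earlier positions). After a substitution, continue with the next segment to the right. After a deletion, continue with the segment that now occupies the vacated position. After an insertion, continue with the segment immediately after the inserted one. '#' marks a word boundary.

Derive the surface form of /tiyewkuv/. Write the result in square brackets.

[tyewkf]

(1) Final Obstruent Devoicing: [tiyewkuv] → [tiyewkuf]
(2) Glottal Epenthesis: no change — [tiyewkuf]
(3) Medial Vowel Deletion: [tiyewkuf] → [tyewkf]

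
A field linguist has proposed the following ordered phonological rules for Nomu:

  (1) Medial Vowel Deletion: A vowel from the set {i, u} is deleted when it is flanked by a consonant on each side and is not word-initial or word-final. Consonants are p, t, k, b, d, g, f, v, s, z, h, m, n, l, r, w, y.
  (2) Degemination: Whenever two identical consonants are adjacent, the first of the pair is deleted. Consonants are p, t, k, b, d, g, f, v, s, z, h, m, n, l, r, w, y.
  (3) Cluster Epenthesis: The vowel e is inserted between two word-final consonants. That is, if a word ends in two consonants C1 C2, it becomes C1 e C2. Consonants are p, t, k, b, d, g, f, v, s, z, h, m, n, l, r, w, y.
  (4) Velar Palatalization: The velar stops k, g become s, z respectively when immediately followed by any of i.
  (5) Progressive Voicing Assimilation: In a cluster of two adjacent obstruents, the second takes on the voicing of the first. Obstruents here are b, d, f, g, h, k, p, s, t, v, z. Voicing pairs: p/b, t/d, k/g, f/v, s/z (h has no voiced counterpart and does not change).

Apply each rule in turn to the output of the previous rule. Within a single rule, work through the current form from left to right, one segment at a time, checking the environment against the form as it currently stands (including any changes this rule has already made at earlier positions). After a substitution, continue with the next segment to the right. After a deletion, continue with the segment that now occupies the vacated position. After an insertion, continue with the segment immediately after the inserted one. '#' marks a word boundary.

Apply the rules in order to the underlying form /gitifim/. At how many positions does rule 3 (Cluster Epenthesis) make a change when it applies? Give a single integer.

(1) Medial Vowel Deletion: [gitifim] → [gtfm]
(2) Degemination: no change — [gtfm]
(3) Cluster Epenthesis: [gtfm] → [gtfem]
(4) Velar Palatalization: no change — [gtfem]
(5) Progressive Voicing Assimilation: [gtfem] → [gdvem]
Rule 3 changed 1 position(s).

1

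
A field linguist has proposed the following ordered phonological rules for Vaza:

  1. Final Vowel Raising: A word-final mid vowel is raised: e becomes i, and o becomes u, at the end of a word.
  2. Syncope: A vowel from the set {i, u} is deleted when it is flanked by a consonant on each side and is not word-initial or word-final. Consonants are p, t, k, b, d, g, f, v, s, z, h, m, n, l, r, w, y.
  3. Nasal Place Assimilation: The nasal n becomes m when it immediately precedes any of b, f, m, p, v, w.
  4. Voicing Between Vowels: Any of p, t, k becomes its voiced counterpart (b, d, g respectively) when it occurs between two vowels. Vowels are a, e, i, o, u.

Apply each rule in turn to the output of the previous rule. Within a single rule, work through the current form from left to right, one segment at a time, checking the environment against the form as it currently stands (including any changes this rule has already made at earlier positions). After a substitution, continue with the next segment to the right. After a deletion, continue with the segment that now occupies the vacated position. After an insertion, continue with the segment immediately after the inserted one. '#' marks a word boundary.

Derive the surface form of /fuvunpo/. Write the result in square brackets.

[fvmpu]

1 Final Vowel Raising: [fuvunpo] → [fuvunpu]
2 Syncope: [fuvunpu] → [fvnpu]
3 Nasal Place Assimilation: [fvnpu] → [fvmpu]
4 Voicing Between Vowels: no change — [fvmpu]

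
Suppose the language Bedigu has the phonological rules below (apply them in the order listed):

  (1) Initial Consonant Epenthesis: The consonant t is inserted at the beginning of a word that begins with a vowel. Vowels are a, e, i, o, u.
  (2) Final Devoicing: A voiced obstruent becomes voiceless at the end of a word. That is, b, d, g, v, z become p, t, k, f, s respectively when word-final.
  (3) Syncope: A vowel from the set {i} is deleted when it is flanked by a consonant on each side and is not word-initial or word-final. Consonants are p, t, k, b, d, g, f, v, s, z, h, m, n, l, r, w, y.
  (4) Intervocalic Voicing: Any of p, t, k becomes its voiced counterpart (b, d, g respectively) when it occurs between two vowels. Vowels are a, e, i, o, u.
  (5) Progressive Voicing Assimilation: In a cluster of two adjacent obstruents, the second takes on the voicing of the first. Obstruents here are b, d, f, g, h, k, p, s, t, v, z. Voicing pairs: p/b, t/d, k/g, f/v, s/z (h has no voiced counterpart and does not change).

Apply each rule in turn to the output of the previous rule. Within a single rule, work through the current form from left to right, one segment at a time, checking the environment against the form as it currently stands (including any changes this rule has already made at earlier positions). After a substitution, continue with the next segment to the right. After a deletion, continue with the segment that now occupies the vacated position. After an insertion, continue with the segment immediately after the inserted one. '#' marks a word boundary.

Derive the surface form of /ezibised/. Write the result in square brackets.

(1) Initial Consonant Epenthesis: [ezibised] → [tezibised]
(2) Final Devoicing: [tezibised] → [tezibiset]
(3) Syncope: [tezibiset] → [tezbset]
(4) Intervocalic Voicing: no change — [tezbset]
(5) Progressive Voicing Assimilation: [tezbset] → [tezbzet]

[tezbzet]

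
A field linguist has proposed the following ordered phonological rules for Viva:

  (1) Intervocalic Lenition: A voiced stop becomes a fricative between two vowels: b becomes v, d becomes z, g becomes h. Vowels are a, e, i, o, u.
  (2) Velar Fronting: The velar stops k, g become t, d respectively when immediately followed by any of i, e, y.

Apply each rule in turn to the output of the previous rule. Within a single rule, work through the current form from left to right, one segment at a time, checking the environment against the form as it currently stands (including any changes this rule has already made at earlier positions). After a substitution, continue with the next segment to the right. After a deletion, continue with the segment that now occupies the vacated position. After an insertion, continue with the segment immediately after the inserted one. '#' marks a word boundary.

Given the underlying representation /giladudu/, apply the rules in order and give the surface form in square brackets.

(1) Intervocalic Lenition: [giladudu] → [gilazuzu]
(2) Velar Fronting: [gilazuzu] → [dilazuzu]

[dilazuzu]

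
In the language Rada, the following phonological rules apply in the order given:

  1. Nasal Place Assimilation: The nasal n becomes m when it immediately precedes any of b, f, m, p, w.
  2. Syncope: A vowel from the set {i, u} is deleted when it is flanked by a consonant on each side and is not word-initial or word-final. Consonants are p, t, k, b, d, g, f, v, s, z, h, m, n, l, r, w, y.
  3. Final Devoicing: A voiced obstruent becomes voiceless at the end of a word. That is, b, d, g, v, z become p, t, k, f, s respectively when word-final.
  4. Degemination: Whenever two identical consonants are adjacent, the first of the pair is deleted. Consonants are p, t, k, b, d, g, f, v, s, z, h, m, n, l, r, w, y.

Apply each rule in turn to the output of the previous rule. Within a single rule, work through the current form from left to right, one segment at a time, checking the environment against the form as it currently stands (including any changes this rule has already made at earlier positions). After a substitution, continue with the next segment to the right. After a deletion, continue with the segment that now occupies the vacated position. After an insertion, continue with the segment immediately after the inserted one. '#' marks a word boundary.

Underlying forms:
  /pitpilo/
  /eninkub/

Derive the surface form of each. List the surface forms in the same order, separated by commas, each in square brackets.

/pitpilo/:
  1 Nasal Place Assimilation: no change — [pitpilo]
  2 Syncope: [pitpilo] → [ptplo]
  3 Final Devoicing: no change — [ptplo]
  4 Degemination: no change — [ptplo]
/eninkub/:
  1 Nasal Place Assimilation: no change — [eninkub]
  2 Syncope: [eninkub] → [ennkb]
  3 Final Devoicing: [ennkb] → [ennkp]
  4 Degemination: [ennkp] → [enkp]

[ptplo], [enkp]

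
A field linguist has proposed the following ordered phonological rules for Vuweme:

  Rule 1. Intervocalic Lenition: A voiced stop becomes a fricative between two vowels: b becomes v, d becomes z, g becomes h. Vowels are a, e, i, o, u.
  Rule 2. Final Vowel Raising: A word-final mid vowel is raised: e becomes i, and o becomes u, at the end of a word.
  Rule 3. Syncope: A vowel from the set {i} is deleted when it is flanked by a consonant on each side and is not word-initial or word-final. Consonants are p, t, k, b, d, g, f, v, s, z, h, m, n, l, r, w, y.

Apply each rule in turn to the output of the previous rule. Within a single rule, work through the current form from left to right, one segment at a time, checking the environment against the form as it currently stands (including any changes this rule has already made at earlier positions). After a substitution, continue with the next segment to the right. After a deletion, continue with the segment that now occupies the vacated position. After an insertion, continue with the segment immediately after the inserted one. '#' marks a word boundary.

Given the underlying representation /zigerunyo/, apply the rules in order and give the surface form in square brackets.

[zherunyu]

Rule 1 Intervocalic Lenition: [zigerunyo] → [ziherunyo]
Rule 2 Final Vowel Raising: [ziherunyo] → [ziherunyu]
Rule 3 Syncope: [ziherunyu] → [zherunyu]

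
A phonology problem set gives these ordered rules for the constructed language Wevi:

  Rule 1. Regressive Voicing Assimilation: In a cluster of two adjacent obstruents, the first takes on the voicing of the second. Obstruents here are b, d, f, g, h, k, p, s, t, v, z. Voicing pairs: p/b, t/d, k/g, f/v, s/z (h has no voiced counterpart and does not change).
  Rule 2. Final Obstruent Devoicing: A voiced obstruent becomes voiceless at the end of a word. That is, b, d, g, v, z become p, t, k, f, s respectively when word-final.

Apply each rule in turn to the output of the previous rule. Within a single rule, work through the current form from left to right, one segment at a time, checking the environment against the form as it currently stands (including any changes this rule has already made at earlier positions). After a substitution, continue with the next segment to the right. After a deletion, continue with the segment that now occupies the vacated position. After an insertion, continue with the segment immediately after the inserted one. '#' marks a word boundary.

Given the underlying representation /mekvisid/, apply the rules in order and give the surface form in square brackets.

[megvisit]

Rule 1 Regressive Voicing Assimilation: [mekvisid] → [megvisid]
Rule 2 Final Obstruent Devoicing: [megvisid] → [megvisit]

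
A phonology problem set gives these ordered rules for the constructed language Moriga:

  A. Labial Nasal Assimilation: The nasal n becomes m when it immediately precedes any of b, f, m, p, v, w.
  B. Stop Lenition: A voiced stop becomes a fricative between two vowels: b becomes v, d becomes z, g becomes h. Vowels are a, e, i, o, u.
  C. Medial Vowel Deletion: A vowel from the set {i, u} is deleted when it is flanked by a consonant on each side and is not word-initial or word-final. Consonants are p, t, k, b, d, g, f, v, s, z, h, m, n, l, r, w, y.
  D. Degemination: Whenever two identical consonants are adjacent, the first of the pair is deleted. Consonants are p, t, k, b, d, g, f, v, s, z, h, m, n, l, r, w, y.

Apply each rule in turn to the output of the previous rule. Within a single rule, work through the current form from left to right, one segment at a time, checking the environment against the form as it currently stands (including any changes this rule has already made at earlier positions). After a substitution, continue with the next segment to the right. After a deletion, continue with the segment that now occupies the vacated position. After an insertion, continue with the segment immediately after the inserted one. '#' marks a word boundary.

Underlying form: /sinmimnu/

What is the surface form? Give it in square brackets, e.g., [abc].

A Labial Nasal Assimilation: [sinmimnu] → [simmimnu]
B Stop Lenition: no change — [simmimnu]
C Medial Vowel Deletion: [simmimnu] → [smmmnu]
D Degemination: [smmmnu] → [smnu]

[smnu]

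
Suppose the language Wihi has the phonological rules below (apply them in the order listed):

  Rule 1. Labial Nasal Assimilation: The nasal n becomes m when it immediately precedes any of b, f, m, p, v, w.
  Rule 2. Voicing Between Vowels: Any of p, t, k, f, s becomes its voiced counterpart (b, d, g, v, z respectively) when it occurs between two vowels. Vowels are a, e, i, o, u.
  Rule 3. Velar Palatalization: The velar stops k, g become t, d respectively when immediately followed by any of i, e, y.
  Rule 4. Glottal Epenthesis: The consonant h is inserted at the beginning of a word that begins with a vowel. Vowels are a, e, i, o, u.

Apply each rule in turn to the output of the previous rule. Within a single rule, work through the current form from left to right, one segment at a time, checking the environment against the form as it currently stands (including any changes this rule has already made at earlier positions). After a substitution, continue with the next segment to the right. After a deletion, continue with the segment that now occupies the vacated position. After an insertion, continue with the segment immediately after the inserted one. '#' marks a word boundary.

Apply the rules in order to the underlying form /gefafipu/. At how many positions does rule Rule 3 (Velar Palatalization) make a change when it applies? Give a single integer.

1

Rule 1 Labial Nasal Assimilation: no change — [gefafipu]
Rule 2 Voicing Between Vowels: [gefafipu] → [gevavibu]
Rule 3 Velar Palatalization: [gevavibu] → [devavibu]
Rule 4 Glottal Epenthesis: no change — [devavibu]
Rule Rule 3 changed 1 position(s).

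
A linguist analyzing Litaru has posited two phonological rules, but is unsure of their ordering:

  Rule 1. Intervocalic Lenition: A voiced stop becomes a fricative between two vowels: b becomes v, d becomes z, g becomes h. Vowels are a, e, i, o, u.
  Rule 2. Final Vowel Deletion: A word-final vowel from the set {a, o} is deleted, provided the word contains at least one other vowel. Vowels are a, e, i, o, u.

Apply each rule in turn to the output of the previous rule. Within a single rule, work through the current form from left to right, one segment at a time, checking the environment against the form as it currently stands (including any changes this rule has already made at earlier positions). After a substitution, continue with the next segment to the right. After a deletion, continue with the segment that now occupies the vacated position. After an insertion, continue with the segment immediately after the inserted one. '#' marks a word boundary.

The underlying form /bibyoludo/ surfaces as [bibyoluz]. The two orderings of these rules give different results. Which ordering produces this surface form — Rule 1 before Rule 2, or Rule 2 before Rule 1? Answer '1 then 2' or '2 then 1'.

Order 1 then 2:
  1 Intervocalic Lenition: [bibyoludo] → [bibyoluzo]
  2 Final Vowel Deletion: [bibyoluzo] → [bibyoluz]
  result: [bibyoluz]
Order 2 then 1:
  2 Final Vowel Deletion: [bibyoludo] → [bibyolud]
  1 Intervocalic Lenition: no change — [bibyolud]
  result: [bibyolud]

1 then 2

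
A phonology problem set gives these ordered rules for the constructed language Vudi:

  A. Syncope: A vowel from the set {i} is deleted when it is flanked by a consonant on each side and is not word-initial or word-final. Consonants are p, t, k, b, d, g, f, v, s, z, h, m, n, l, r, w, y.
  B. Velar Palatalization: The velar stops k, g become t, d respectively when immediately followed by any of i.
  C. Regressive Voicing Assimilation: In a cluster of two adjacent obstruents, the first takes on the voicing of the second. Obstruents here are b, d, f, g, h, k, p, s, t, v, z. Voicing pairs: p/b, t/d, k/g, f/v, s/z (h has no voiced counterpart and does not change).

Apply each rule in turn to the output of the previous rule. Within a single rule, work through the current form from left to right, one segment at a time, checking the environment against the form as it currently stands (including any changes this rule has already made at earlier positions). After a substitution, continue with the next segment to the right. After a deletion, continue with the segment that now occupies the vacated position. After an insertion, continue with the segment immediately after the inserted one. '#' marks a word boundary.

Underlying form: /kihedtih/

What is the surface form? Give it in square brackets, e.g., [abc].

A Syncope: [kihedtih] → [khedth]
B Velar Palatalization: no change — [khedth]
C Regressive Voicing Assimilation: [khedth] → [khetth]

[khetth]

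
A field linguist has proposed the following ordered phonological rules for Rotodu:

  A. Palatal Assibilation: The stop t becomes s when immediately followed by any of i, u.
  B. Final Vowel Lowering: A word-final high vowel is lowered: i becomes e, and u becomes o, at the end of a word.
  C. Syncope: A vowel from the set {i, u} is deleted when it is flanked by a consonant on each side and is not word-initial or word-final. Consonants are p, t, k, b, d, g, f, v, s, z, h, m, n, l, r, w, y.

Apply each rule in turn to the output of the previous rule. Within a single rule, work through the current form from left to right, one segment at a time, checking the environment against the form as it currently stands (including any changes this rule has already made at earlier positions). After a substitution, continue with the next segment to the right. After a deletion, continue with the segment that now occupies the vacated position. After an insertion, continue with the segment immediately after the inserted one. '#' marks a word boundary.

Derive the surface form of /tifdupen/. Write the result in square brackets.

A Palatal Assibilation: [tifdupen] → [sifdupen]
B Final Vowel Lowering: no change — [sifdupen]
C Syncope: [sifdupen] → [sfdpen]

[sfdpen]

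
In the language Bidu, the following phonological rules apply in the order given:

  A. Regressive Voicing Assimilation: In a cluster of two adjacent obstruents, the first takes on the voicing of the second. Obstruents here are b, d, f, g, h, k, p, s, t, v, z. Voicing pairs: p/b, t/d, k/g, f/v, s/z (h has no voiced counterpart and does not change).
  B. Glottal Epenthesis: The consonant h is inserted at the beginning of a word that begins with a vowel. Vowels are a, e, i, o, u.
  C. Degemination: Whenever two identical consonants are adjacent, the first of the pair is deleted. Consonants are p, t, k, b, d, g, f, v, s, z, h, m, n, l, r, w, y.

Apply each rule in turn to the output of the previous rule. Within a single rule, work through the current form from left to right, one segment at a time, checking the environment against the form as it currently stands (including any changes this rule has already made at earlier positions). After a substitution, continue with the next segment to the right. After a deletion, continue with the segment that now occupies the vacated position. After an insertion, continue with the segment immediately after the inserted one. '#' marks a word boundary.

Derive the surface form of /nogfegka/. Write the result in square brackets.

A Regressive Voicing Assimilation: [nogfegka] → [nokfekka]
B Glottal Epenthesis: no change — [nokfekka]
C Degemination: [nokfekka] → [nokfeka]

[nokfeka]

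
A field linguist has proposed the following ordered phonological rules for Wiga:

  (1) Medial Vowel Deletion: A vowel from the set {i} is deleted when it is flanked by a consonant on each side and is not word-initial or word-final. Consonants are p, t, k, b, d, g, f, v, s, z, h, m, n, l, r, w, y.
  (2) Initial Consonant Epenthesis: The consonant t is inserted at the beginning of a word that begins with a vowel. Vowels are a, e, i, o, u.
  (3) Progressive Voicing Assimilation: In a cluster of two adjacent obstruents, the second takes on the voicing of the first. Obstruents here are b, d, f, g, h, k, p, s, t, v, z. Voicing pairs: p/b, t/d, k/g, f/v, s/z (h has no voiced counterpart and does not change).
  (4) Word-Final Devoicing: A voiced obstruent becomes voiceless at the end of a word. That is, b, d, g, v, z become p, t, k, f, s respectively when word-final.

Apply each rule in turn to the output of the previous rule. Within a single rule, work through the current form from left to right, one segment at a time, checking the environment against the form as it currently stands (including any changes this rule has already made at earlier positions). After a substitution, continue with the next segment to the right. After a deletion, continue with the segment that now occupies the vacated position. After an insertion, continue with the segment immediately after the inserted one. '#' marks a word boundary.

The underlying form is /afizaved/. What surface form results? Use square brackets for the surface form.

(1) Medial Vowel Deletion: [afizaved] → [afzaved]
(2) Initial Consonant Epenthesis: [afzaved] → [tafzaved]
(3) Progressive Voicing Assimilation: [tafzaved] → [tafsaved]
(4) Word-Final Devoicing: [tafsaved] → [tafsavet]

[tafsavet]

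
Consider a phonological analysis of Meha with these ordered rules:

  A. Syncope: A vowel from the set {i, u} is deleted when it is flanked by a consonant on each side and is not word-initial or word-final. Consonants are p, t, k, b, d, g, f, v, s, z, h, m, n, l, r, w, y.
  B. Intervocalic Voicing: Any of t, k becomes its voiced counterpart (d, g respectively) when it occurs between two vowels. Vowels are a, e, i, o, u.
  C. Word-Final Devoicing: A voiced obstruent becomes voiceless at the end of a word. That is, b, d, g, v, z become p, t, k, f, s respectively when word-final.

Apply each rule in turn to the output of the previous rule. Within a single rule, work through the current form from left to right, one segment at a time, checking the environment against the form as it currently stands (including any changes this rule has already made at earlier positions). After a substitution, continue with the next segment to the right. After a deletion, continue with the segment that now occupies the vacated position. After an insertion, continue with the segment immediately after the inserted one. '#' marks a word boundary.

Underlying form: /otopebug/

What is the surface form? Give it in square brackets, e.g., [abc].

A Syncope: [otopebug] → [otopebg]
B Intervocalic Voicing: [otopebg] → [odopebg]
C Word-Final Devoicing: [odopebg] → [odopebk]

[odopebk]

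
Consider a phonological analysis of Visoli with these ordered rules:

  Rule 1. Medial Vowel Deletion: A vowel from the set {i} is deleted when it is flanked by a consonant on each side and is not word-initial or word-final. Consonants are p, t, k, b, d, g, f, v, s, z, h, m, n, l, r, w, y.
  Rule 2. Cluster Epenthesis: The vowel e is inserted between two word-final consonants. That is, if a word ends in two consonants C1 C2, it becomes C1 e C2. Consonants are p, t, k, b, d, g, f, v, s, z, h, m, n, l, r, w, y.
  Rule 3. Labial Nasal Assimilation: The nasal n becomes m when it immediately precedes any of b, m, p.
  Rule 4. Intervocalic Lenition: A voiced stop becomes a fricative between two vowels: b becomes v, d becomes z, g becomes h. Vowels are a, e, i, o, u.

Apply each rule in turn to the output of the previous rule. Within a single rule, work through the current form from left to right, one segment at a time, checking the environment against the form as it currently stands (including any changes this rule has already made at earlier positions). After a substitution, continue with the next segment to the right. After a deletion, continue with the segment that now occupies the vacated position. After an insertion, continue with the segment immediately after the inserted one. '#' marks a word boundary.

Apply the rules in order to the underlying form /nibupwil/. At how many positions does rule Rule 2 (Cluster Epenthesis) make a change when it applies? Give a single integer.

Rule 1 Medial Vowel Deletion: [nibupwil] → [nbupwl]
Rule 2 Cluster Epenthesis: [nbupwl] → [nbupwel]
Rule 3 Labial Nasal Assimilation: [nbupwel] → [mbupwel]
Rule 4 Intervocalic Lenition: no change — [mbupwel]
Rule Rule 2 changed 1 position(s).

1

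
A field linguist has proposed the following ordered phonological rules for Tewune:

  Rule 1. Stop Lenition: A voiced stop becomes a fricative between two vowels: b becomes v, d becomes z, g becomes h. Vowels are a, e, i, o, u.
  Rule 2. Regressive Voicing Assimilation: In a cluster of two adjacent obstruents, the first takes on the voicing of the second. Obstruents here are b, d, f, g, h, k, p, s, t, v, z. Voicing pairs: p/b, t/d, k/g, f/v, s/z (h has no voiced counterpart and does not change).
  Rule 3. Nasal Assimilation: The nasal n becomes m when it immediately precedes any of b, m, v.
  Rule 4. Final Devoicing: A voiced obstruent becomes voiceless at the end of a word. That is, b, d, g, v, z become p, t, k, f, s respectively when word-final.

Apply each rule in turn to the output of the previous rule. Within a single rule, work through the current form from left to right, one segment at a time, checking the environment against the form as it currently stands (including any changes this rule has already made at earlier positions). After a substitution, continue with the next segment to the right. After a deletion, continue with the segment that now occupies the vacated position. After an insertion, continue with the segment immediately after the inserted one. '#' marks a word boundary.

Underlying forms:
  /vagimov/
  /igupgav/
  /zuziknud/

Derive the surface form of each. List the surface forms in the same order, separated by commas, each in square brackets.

[vahimof], [ihubgaf], [zuziknut]

/vagimov/:
  Rule 1 Stop Lenition: [vagimov] → [vahimov]
  Rule 2 Regressive Voicing Assimilation: no change — [vahimov]
  Rule 3 Nasal Assimilation: no change — [vahimov]
  Rule 4 Final Devoicing: [vahimov] → [vahimof]
/igupgav/:
  Rule 1 Stop Lenition: [igupgav] → [ihupgav]
  Rule 2 Regressive Voicing Assimilation: [ihupgav] → [ihubgav]
  Rule 3 Nasal Assimilation: no change — [ihubgav]
  Rule 4 Final Devoicing: [ihubgav] → [ihubgaf]
/zuziknud/:
  Rule 1 Stop Lenition: no change — [zuziknud]
  Rule 2 Regressive Voicing Assimilation: no change — [zuziknud]
  Rule 3 Nasal Assimilation: no change — [zuziknud]
  Rule 4 Final Devoicing: [zuziknud] → [zuziknut]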